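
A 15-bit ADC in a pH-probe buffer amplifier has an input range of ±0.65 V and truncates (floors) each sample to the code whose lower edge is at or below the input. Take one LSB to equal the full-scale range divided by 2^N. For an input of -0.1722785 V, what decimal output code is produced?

12041

Range = 0.65 − (-0.65) = 1.3 V. LSB = 1.3 V / 2^15 ≈ 39.67 µV.
(V_in − V_min) × 2^15/range = (-0.1722785 − (-0.65)) × 32768/1.3 = 12041.522.
Floor → code = 12041.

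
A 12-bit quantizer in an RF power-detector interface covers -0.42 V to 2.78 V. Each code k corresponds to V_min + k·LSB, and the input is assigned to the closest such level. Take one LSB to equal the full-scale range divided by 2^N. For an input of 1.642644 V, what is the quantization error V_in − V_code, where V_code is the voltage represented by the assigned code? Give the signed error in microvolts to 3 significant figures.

+144 µV

Range = 2.78 − (-0.42) = 3.2 V. LSB = 3.2 V / 2^12 ≈ 0.7813 mV.
Position in LSBs: (1.642644 − (-0.42)) × 4096/3.2 = 2640.1843; rounding gives k = 2640.
V_code = -0.42 + (2640/4096) × 3.2 = 1.642500000 V.
V_in − V_code = 1.642644 − (1.642500000) = +144 µV.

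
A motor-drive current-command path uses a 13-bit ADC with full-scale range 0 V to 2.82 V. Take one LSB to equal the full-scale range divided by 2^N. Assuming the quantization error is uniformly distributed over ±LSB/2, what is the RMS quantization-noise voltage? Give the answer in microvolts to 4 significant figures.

Span = 2.82 V.
Step size = 2.82/8192 V = 344.238 µV.
For a uniform distribution on [−LSB/2, +LSB/2], V_rms = LSB/√12 = 344.238 µV/3.4641 = 99.37 µV.

99.37 µV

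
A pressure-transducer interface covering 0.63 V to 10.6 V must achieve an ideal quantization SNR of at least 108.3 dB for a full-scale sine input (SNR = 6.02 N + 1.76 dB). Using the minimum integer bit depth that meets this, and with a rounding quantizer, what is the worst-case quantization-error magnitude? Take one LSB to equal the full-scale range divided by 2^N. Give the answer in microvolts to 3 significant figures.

19.0 µV

Full-scale range = 10.6 V − (0.63 V) = 9.97 V.
N ≥ (108.3 − 1.76)/6.02 = 17.698 → N_min = 18.
LSB = 9.97 V / 2^18 = 38.033 µV.
Max error for round-to-nearest is LSB/2 = 19.0 µV.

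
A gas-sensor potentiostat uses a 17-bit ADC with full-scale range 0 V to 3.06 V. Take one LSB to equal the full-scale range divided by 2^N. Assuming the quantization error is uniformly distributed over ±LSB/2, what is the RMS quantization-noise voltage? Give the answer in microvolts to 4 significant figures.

6.739 µV

Range is 3.06 V.
LSB = 3.06 V / 2^17 = 23.3459 µV.
RMS of a uniform error over width LSB is LSB/√12 = 6.739 µV.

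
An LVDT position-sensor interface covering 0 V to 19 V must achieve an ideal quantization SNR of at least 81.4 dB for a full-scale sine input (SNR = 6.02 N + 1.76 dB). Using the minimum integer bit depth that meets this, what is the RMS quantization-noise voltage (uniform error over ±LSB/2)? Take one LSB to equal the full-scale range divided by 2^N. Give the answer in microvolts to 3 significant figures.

335 µV

Span = 19 V.
Solving 6.02 N ≥ 81.4 − 1.76: N ≥ 13.229. Round up → N = 14.
LSB = 19 V ÷ 2^14 = 19/16384 V = 1.1597 mV.
σ_q = LSB/√12 = 1.1597 mV/3.4641 = 335 µV.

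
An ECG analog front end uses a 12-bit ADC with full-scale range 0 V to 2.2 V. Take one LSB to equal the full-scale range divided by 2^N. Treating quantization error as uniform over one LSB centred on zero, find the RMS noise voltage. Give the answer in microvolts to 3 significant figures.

Full-scale range = 2.2 V.
One LSB is 2.2 V / 4096 = 0.53711 mV.
V_rms = LSB/√12 = 0.53711 mV / √12 = 155 µV.

155 µV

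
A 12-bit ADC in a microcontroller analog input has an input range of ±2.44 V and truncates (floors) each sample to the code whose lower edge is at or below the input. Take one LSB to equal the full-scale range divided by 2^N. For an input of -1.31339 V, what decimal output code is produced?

The full-scale span is 2.44 − (-2.44) = 4.88 V. LSB = 4.88 V / 2^12 ≈ 1.191 mV.
code = ⌊(V_in − V_min)/LSB⌋ = ⌊(V_in − V_min) × 2^12 / range⌋
     = ⌊(-1.31339 − (-2.44)) × 4096 / 4.88⌋ = ⌊1.12661 × 4096/4.88⌋
     = ⌊945.614⌋ = 945.

945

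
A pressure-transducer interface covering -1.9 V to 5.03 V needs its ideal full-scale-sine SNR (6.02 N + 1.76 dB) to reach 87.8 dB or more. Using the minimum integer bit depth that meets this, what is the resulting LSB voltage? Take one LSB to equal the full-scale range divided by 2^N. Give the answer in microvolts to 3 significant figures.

Range = 5.03 − (-1.9) = 6.93 V.
Solving 6.02 N ≥ 87.8 − 1.76: N ≥ 14.292. Round up → N = 15.
LSB = 6.93 V / 2^15 = 211 µV.

211 µV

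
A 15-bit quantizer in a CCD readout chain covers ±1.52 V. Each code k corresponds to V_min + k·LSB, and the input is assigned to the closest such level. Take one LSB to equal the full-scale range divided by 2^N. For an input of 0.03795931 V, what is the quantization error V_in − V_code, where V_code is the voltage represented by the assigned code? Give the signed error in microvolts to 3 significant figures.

Full-scale range = 1.52 V − (-1.52 V) = 3.04 V. LSB = 3.04 V / 2^15 ≈ 92.77 µV.
(0.03795931 − (-1.52)) / LSB = 1.55795931 × 32768/3.04 = 16793.1614. Nearest integer: k = 16793.
Reconstructed level: -1.52 + 16793 × 3.04/32768 V = 0.037944335938 V.
Error = V_in − V_code = 0.03795931 − (0.037944335938) = +15.0 µV.

+15.0 µV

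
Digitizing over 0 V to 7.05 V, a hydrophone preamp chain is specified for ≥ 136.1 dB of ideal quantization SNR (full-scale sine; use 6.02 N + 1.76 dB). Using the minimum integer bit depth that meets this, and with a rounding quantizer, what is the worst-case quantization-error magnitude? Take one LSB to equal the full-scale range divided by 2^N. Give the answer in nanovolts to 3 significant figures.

420 nV

V_FS = 7.05 V.
N ≥ (136.1 − 1.76)/6.02 = 22.316 → N_min = 23.
LSB = 7.05 V / 2^23 = 0.84043 µV.
Half an LSB is 420 nV.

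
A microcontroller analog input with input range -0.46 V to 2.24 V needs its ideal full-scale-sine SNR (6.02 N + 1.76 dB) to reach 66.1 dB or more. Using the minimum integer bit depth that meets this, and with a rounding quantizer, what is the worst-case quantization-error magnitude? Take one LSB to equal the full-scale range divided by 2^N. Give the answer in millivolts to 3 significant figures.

0.659 mV

Range = 2.24 − (-0.46) = 2.7 V.
N ≥ (66.1 − 1.76)/6.02 = 10.688 → N_min = 11.
Step size = 2.7/2048 V = 1.3184 mV.
Half an LSB is 0.659 mV.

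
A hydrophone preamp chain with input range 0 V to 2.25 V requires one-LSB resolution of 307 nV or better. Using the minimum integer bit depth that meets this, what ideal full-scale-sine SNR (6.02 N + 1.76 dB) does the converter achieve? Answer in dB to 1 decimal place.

140.2 dB

Range is 2.25 V.
Levels needed ≥ 2.25/307 nV = 7.329e6. 2^23 = 8388608 suffices, so N_min = 23.
SNR = 6.02 × 23 + 1.76 = 140.22 dB.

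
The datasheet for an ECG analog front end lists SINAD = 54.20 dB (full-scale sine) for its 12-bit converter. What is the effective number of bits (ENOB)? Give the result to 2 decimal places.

8.71 bits

(54.20 − 1.76) / 6.02 = 52.44/6.02 = 8.7110 effective bits.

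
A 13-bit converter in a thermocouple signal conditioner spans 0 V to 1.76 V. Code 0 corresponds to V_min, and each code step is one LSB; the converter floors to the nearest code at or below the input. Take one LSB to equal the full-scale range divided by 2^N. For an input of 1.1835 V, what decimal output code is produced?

5508

Span = 1.76 V. LSB = 1.76 V / 2^13 ≈ 214.8 µV.
(V_in − V_min) × 2^13/range = (1.1835 − (0)) × 8192/1.76 = 5508.655.
Floor → code = 5508.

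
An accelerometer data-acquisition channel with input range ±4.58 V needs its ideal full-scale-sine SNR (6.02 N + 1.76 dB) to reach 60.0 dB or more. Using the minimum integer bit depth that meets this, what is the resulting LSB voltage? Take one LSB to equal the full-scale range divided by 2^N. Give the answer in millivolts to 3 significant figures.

Full-scale range = 4.58 V − (-4.58 V) = 9.16 V.
N ≥ (60.0 − 1.76)/6.02 = 9.674 → N_min = 10.
LSB = 9.16 V / 2^10 = 8.95 mV.

8.95 mV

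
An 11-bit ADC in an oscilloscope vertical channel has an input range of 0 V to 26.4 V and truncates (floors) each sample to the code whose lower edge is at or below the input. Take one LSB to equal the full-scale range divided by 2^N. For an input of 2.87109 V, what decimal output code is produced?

222

V_FS = 26.4 V. LSB = 26.4 V / 2^11 ≈ 12.89 mV.
code = ⌊(V_in − V_min)/LSB⌋ = ⌊(V_in − V_min) × 2^11 / range⌋
     = ⌊(2.87109 − (0)) × 2048 / 26.4⌋ = ⌊2.87109 × 2048/26.4⌋
     = ⌊222.727⌋ = 222.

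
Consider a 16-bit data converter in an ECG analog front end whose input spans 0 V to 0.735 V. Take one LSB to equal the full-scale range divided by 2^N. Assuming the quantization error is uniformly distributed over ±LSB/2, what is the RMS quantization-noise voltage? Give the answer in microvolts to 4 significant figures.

Span = 0.735 V.
One LSB is 0.735 V / 65536 = 11.2152 µV.
V_rms = LSB/√12 = 11.2152 µV / √12 = 3.238 µV.

3.238 µV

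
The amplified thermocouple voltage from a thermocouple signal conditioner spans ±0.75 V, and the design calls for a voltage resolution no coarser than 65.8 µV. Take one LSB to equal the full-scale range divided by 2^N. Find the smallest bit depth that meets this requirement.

Span: 0.75 V − (-0.75 V) = 1.5 V.
1.5 V / 65.8 µV = 22800. Since 2^14 = 16384 and 2^15 = 32768, N = 15.

15 bits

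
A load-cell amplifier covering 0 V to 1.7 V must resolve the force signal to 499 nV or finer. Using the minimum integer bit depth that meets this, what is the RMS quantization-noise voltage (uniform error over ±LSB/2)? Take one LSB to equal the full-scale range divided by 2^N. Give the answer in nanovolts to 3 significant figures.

117 nV

Span = 1.7 V.
Levels needed ≥ 1.7/499 nV = 3.407e6. 2^22 = 4194304 suffices, so N_min = 22.
Step size = 1.7/4194304 V = 405.31 nV.
V_rms = LSB/√12 = 117 nV.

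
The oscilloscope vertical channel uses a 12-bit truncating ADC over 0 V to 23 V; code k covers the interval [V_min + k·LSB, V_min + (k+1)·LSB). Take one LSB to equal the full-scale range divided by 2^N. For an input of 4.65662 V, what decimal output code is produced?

829

Span = 23 V. LSB = 23 V / 2^12 ≈ 5.615 mV.
code = ⌊(V_in − V_min)/LSB⌋ = ⌊(V_in − V_min) × 2^12 / range⌋
     = ⌊(4.65662 − (0)) × 4096 / 23⌋ = ⌊4.65662 × 4096/23⌋
     = ⌊829.283⌋ = 829.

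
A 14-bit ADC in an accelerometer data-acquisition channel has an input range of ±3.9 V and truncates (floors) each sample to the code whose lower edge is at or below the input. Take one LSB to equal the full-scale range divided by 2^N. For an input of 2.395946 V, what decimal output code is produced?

13224

Full-scale range = 3.9 V − (-3.9 V) = 7.8 V. LSB = 7.8 V / 2^14 ≈ 476.1 µV.
V_in − V_min = 2.395946 − (-3.9) = 6.295946 V.
Divide by LSB: 6.295946 × 16384/7.8 = 13224.7153.
Truncating gives code 13224.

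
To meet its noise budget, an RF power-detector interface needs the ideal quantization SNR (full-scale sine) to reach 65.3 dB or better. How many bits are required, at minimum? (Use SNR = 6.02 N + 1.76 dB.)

Solving 6.02 N ≥ 65.3 − 1.76: N ≥ 10.555. Round up → N = 11.

11 bits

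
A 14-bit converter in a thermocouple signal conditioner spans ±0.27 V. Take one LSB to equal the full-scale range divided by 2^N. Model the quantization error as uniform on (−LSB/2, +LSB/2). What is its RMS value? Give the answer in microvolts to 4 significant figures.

9.514 µV

Full-scale range = 0.27 V − (-0.27 V) = 0.54 V.
Step size = 0.54/16384 V = 32.9590 µV.
For a uniform distribution on [−LSB/2, +LSB/2], V_rms = LSB/√12 = 32.9590 µV/3.4641 = 9.514 µV.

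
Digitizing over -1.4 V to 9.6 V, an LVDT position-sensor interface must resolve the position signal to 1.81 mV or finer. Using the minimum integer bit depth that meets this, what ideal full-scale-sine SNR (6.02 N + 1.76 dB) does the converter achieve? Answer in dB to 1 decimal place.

80.0 dB

Span: 9.6 V − (-1.4 V) = 11 V.
11 V / 1.81 mV = 6077. Since 2^12 = 4096 and 2^13 = 8192, N = 13.
6.02(13) + 1.76 = 80.02 dB.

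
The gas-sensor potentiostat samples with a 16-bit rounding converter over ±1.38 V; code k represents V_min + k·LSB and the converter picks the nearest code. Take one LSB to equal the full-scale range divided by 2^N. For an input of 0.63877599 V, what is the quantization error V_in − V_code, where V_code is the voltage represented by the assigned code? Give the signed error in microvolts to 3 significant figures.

Range = 1.38 − (-1.38) = 2.76 V. LSB = 2.76 V / 2^16 ≈ 42.11 µV.
(V_in − V_min)/LSB = (0.63877599 − (-1.38)) × 65536/2.76 = 47935.6896 → nearest code k = 47936.
Reconstructed level: -1.38 + 47936 × 2.76/65536 V = 0.63878906250 V.
e = 0.63877599 − (0.63878906250) = −13.1 µV.

−13.1 µV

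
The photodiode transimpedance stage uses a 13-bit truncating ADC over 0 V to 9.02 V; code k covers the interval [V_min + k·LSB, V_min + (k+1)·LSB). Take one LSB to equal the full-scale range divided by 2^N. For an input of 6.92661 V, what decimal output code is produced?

6290

Full-scale range = 9.02 V. LSB = 9.02 V / 2^13 ≈ 1.101 mV.
V_in − V_min = 6.92661 − (0) = 6.92661 V.
Divide by LSB: 6.92661 × 8192/9.02 = 6290.7748.
Truncating gives code 6290.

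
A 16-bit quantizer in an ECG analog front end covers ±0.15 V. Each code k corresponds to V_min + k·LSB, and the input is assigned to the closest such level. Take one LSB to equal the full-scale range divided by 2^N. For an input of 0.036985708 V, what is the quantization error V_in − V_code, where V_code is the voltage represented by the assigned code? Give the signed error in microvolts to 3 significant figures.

The full-scale span is 0.15 − (-0.15) = 0.3 V. LSB = 0.3 V / 2^16 ≈ 4.578 µV.
Position in LSBs: (0.036985708 − (-0.15)) × 65536/0.3 = 40847.6512; rounding gives k = 40848.
V_code = V_min + k × range/2^16 = -0.15 + 40848 × 0.3/65536 = 0.036987304688 V.
Error = V_in − V_code = 0.036985708 − (0.036987304688) = −1.60 µV.

−1.60 µV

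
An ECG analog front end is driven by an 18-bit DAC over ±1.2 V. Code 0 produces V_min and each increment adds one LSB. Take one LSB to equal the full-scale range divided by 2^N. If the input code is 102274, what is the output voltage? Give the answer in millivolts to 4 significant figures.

Span: 1.2 V − (-1.2 V) = 2.4 V. LSB = 2.4 V / 2^18.
Output = V_min + (102274/262144) × range = -1.2 + 0.390144 × 2.4 V
      = -1.2 V + 0.936346 V = -0.263654 V.

-263.7 mV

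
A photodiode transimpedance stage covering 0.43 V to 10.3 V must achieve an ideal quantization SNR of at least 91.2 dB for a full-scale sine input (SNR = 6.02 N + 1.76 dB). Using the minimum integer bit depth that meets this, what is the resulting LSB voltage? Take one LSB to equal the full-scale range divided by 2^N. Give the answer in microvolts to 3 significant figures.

301 µV

Full-scale range = 10.3 V − (0.43 V) = 9.87 V.
Required N = ⌈(91.2 − 1.76)/6.02⌉ = ⌈14.857⌉ = 15.
LSB = 9.87 V ÷ 2^15 = 9.87/32768 V = 301 µV.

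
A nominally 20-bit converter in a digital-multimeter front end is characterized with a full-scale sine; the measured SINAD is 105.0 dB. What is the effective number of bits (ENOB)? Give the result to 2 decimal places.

ENOB = (105.0 − 1.76)/6.02 = 17.1495 bits.

17.15 bits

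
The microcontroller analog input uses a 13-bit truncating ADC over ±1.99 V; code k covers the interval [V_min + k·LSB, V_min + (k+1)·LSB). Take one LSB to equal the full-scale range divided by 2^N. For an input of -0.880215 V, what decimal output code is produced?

2284

The full-scale span is 1.99 − (-1.99) = 3.98 V. LSB = 3.98 V / 2^13 ≈ 485.8 µV.
(V_in − V_min) × 2^13/range = (-0.880215 − (-1.99)) × 8192/3.98 = 2284.261.
Floor → code = 2284.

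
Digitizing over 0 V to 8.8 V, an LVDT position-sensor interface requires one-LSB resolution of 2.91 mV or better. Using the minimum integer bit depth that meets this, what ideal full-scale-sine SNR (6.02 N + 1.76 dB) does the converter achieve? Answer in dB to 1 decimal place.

74.0 dB

Full-scale range = 8.8 V.
8.8 V / 2.91 mV = 3024. Since 2^11 = 2048 and 2^12 = 4096, N = 12.
SNR = 6.02 × 12 + 1.76 = 74.00 dB.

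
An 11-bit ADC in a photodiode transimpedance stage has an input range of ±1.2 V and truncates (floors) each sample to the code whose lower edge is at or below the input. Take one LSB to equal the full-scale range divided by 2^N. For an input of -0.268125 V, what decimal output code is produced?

The full-scale span is 1.2 − (-1.2) = 2.4 V. LSB = 2.4 V / 2^11 ≈ 1.172 mV.
(V_in − V_min) × 2^11/range = (-0.268125 − (-1.2)) × 2048/2.4 = 795.200.
Floor → code = 795.

795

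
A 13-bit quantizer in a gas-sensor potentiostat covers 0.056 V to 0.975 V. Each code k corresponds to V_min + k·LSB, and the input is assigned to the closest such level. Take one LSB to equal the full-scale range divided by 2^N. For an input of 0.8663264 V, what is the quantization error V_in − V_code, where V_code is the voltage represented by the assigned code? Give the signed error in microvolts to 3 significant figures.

+31.4 µV

The full-scale span is 0.975 − (0.056) = 0.919 V. LSB = 0.919 V / 2^13 ≈ 112.2 µV.
(0.8663264 − (0.056)) / LSB = 0.8103264 × 8192/0.919 = 7223.2795. Nearest integer: k = 7223.
V_code = V_min + k × range/2^13 = 0.056 + 7223 × 0.919/8192 = 0.8662950439 V.
V_in − V_code = 0.8663264 − (0.8662950439) = +31.4 µV.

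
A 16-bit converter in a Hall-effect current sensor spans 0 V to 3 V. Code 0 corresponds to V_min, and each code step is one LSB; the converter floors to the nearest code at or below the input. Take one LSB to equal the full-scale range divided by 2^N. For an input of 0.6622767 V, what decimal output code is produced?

14467

V_FS = 3 V. LSB = 3 V / 2^16 ≈ 45.78 µV.
(V_in − V_min) × 2^16/range = (0.6622767 − (0)) × 65536/3 = 14467.655.
Floor → code = 14467.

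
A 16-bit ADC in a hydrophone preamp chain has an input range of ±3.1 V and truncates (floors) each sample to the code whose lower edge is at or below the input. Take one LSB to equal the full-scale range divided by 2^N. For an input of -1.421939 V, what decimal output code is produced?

Full-scale range = 3.1 V − (-3.1 V) = 6.2 V. LSB = 6.2 V / 2^16 ≈ 94.60 µV.
V_in − V_min = -1.421939 − (-3.1) = 1.678061 V.
Divide by LSB: 1.678061 × 65536/6.2 = 17737.6461.
Truncating gives code 17737.

17737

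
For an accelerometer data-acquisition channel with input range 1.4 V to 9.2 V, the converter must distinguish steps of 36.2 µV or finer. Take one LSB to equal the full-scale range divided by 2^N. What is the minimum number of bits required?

The full-scale span is 9.2 − (1.4) = 7.8 V.
7.8 V / 36.2 µV = 215500. Since 2^17 = 131072 and 2^18 = 262144, N = 18.

18 bits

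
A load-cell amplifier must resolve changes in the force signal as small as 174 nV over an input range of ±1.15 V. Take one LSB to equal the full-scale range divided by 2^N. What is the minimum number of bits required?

24 bits

Span: 1.15 V − (-1.15 V) = 2.3 V.
Levels needed ≥ 2.3/174 nV = 1.322e7. 2^24 = 16777216 suffices, so N_min = 24.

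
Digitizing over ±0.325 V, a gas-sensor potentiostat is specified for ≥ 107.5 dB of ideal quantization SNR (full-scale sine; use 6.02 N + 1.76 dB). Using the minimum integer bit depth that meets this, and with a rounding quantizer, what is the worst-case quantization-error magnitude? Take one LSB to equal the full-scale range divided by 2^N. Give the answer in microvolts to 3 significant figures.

Span: 0.325 V − (-0.325 V) = 0.65 V.
6.02 N + 1.76 ≥ 107.5 gives N ≥ 17.565, so the minimum integer is 18.
One LSB is 0.65 V / 262144 = 2.4796 µV.
Max error for round-to-nearest is LSB/2 = 1.24 µV.

1.24 µV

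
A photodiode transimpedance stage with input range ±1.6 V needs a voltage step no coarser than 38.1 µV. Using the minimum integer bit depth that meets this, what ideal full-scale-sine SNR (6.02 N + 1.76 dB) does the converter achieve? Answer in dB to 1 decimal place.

The full-scale span is 1.6 − (-1.6) = 3.2 V.
3.2 V / 38.1 µV = 83990. Since 2^16 = 65536 and 2^17 = 131072, N = 17.
6.02(17) + 1.76 = 104.10 dB.

104.1 dB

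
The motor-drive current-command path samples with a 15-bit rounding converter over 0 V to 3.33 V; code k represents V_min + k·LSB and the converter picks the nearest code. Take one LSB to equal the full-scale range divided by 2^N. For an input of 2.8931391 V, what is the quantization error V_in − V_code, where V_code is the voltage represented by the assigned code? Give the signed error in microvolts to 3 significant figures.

+18.7 µV

Span = 3.33 V. LSB = 3.33 V / 2^15 ≈ 101.6 µV.
Position in LSBs: (2.8931391 − (0)) × 32768/3.33 = 28469.1838; rounding gives k = 28469.
V_code = 0 + (28469/32768) × 3.33 = 2.8931204224 V.
e = 2.8931391 − (2.8931204224) = +18.7 µV.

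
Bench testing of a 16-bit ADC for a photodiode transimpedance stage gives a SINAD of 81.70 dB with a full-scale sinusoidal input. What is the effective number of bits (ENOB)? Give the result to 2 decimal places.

13.28 bits

ENOB = (SINAD − 1.76) / 6.02 = (81.70 − 1.76) / 6.02 = 79.94 / 6.02 = 13.2791.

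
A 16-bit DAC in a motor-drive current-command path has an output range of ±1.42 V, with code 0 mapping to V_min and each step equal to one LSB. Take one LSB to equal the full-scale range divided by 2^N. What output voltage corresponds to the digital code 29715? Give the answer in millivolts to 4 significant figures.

Span: 1.42 V − (-1.42 V) = 2.84 V. LSB = 2.84 V / 2^16.
V_out = V_min + code × LSB = -1.42 V + 29715 × 2.84 V / 65536
      = -1.42 V + 1.28770 V = -0.132302 V.

-132.3 mV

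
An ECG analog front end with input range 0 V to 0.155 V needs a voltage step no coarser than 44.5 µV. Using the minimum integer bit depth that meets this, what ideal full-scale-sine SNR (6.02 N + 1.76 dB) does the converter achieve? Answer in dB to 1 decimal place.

74.0 dB

Range is 0.155 V.
Required number of levels: 0.155/44.5 µV = 3483.1; smallest N with 2^N ≥ that is 12.
Ideal SNR at N = 12: 6.02·12 + 1.76 = 74.0 dB.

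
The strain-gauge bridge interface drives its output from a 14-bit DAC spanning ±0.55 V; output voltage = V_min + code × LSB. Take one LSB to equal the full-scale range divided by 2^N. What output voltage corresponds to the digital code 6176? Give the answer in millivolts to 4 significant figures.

-135.4 mV

Full-scale range = 0.55 V − (-0.55 V) = 1.1 V. LSB = 1.1 V / 2^14.
V_out = V_min + code × LSB = -0.55 V + 6176 × 1.1 V / 16384
      = -0.55 + 0.414648 = -0.135352 V.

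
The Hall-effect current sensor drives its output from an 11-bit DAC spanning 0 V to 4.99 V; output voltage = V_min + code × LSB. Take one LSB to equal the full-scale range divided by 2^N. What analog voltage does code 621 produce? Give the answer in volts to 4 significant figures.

1.513 V

Full-scale range = 4.99 V. LSB = 4.99 V / 2^11.
V_out = 0 + 621 × (4.99/2048) V
      = 0 V + 1.51308 V = 1.51308 V.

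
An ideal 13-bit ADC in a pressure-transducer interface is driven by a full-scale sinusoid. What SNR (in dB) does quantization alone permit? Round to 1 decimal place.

80.0 dB

6.02(13) + 1.76 = 78.26 + 1.76 = 80.02 dB.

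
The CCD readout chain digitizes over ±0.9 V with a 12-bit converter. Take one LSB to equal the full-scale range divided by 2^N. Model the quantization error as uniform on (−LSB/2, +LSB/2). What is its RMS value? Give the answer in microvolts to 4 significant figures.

126.9 µV

Span: 0.9 V − (-0.9 V) = 1.8 V.
Step size = 1.8/4096 V = 439.453 µV.
For a uniform distribution on [−LSB/2, +LSB/2], V_rms = LSB/√12 = 439.453 µV/3.4641 = 126.9 µV.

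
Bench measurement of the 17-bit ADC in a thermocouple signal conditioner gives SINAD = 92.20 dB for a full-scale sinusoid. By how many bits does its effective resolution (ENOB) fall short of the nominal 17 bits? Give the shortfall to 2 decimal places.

1.98 bits

Effective bits = (92.20 − 1.76)/6.02 = 15.0233.
Lost resolution: 17 − 15.0233 = 1.9767 bits.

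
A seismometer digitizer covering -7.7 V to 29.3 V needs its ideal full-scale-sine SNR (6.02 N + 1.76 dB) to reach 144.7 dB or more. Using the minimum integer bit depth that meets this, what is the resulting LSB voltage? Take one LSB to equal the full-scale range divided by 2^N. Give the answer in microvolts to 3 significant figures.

Span: 29.3 V − (-7.7 V) = 37 V.
N ≥ (144.7 − 1.76)/6.02 = 23.744 → N_min = 24.
LSB = 37 V / 2^24 = 2.21 µV.

2.21 µV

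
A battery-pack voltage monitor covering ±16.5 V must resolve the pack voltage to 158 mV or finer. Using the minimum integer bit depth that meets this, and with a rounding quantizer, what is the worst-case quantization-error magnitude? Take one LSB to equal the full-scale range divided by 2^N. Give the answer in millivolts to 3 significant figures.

The full-scale span is 16.5 − (-16.5) = 33 V.
33 V / 158 mV = 208.9. Since 2^7 = 128 and 2^8 = 256, N = 8.
LSB = 33 V ÷ 2^8 = 33/256 V = 128.91 mV.
Max error for round-to-nearest is LSB/2 = 64.5 mV.

64.5 mV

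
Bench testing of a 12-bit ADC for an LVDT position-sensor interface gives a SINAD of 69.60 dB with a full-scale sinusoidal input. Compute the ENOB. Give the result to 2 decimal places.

(69.60 − 1.76) / 6.02 = 67.84/6.02 = 11.2691 effective bits.

11.27 bits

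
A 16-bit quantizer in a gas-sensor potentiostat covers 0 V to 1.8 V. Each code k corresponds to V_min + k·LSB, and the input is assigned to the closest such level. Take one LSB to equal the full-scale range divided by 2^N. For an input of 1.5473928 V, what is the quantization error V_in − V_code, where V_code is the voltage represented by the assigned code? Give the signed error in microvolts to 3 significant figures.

−4.05 µV

V_FS = 1.8 V. LSB = 1.8 V / 2^16 ≈ 27.47 µV.
(V_in − V_min)/LSB = (1.5473928 − (0)) × 65536/1.8 = 56338.8525 → nearest code k = 56339.
V_code = V_min + k × range/2^16 = 0 + 56339 × 1.8/65536 = 1.5473968506 V.
Error = V_in − V_code = 1.5473928 − (1.5473968506) = −4.05 µV.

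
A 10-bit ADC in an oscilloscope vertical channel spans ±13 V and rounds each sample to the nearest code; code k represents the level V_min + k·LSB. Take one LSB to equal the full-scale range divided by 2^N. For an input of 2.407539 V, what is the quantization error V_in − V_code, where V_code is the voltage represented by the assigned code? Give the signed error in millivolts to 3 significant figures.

−4.57 mV

Span: 13 V − (-13 V) = 26 V. LSB = 26 V / 2^10 ≈ 25.39 mV.
(2.407539 − (-13)) / LSB = 15.407539 × 1024/26 = 606.8200. Nearest integer: k = 607.
V_code = V_min + k × range/2^10 = -13 + 607 × 26/1024 = 2.412109375 V.
e = 2.407539 − (2.412109375) = −4.57 mV.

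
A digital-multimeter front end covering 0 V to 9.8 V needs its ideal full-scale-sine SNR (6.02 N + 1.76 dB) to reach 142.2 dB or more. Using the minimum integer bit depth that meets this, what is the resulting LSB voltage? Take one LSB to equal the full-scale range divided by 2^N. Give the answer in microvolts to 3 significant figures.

0.584 µV

V_FS = 9.8 V.
Solving 6.02 N ≥ 142.2 − 1.76: N ≥ 23.329. Round up → N = 24.
LSB = 9.8 V ÷ 2^24 = 9.8/16777216 V = 0.584 µV.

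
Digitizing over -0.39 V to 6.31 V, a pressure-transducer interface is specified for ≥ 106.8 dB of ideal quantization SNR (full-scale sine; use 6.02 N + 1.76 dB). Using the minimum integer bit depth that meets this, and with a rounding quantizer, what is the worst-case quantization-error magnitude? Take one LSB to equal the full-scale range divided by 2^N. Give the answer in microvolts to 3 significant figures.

Full-scale range = 6.31 V − (-0.39 V) = 6.7 V.
N ≥ (106.8 − 1.76)/6.02 = 17.449 → N_min = 18.
LSB = 6.7 V ÷ 2^18 = 6.7/262144 V = 25.558 µV.
Max error for round-to-nearest is LSB/2 = 12.8 µV.

12.8 µV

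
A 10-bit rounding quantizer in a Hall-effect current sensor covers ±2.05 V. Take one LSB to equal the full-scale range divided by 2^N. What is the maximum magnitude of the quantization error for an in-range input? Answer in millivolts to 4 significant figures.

2.002 mV

The full-scale span is 2.05 − (-2.05) = 4.1 V.
One LSB is 4.1 V / 1024 = 4.00391 mV.
A rounding quantizer has |error| ≤ LSB/2 = 2.002 mV.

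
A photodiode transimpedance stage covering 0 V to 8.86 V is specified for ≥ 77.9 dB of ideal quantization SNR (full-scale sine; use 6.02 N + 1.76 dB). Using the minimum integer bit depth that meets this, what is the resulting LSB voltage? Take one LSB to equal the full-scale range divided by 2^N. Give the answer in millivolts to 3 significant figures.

1.08 mV

Span = 8.86 V.
6.02 N + 1.76 ≥ 77.9 gives N ≥ 12.648, so the minimum integer is 13.
LSB = 8.86 V / 2^13 = 1.08 mV.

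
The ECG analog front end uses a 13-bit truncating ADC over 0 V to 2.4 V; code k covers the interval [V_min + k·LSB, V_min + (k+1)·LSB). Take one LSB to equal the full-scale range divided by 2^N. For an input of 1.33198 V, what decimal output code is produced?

Range is 2.4 V. LSB = 2.4 V / 2^13 ≈ 293.0 µV.
(V_in − V_min) × 2^13/range = (1.33198 − (0)) × 8192/2.4 = 4546.492.
Floor → code = 4546.

4546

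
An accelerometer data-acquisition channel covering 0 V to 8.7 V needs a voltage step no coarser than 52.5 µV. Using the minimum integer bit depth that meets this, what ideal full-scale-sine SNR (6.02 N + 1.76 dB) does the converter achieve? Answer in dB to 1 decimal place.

Range is 8.7 V.
8.7 V / 52.5 µV = 165700. Since 2^17 = 131072 and 2^18 = 262144, N = 18.
6.02(18) + 1.76 = 110.12 dB.

110.1 dB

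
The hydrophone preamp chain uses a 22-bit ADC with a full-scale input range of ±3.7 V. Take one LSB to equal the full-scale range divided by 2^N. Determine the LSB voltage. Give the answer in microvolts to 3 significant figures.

1.76 µV

Range = 3.7 − (-3.7) = 7.4 V.
2^22 = 4194304 levels.
One LSB is 7.4 V / 4194304 = 1.76 µV.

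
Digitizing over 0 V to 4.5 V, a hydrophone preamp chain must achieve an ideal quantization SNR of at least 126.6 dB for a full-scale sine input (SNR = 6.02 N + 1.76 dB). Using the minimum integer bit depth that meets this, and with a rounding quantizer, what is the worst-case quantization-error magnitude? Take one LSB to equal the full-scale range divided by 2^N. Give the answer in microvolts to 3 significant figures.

1.07 µV

V_FS = 4.5 V.
Required N = ⌈(126.6 − 1.76)/6.02⌉ = ⌈20.738⌉ = 21.
LSB = 4.5 V ÷ 2^21 = 4.5/2097152 V = 2.1458 µV.
|e|_max = LSB/2 = 1.07 µV.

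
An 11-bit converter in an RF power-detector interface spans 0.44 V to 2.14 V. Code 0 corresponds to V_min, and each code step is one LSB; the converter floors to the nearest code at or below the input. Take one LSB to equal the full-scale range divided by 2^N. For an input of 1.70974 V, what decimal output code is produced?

The full-scale span is 2.14 − (0.44) = 1.7 V. LSB = 1.7 V / 2^11 ≈ 0.8301 mV.
V_in − V_min = 1.70974 − (0.44) = 1.26974 V.
Divide by LSB: 1.26974 × 2048/1.7 = 1529.6632.
Truncating gives code 1529.

1529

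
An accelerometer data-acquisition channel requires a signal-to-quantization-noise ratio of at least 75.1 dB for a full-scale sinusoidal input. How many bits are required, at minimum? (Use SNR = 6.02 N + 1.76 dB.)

6.02 N + 1.76 ≥ 75.1 gives N ≥ 12.183, so the minimum integer is 13.

13 bits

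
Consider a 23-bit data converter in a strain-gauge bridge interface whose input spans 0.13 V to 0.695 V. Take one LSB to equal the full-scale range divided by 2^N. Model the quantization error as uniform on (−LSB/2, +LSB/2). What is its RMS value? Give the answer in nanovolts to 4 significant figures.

19.44 nV

Range = 0.695 − (0.13) = 0.565 V.
Step size = 0.565/8388608 V = 67.3532 nV.
σ_q = LSB/√12 = 67.3532 nV/3.4641 = 19.44 nV.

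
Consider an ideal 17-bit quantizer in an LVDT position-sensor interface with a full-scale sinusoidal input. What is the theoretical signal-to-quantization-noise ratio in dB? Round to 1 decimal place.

For an ideal N-bit converter with full-scale sine input, SNR = 6.02 N + 1.76 dB. SNR = 6.02 × 17 + 1.76 = 102.34 + 1.76 = 104.10 dB.

104.1 dB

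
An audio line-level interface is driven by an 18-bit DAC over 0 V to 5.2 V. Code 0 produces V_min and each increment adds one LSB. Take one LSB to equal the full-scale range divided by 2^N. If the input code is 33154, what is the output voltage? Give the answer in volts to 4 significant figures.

V_FS = 5.2 V. LSB = 5.2 V / 2^18.
Output = V_min + (33154/262144) × range = 0 + 0.126472 × 5.2 V
      = 0 V + 0.657657 V = 0.657657 V.

0.6577 V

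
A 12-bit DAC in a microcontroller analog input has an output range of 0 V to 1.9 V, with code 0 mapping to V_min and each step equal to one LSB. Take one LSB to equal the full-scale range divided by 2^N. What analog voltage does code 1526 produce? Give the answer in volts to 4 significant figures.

0.7079 V

V_FS = 1.9 V. LSB = 1.9 V / 2^12.
Output = V_min + (1526/4096) × range = 0 + 0.372559 × 1.9 V
      = 0 + 0.707861 = 0.707861 V.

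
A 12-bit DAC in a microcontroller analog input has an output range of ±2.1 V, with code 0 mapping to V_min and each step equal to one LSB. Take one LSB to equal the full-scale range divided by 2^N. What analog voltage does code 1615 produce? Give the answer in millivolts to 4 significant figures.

Span: 2.1 V − (-2.1 V) = 4.2 V. LSB = 4.2 V / 2^12.
V_out = -2.1 + 1615 × (4.2/4096) V
      = -2.1 + 1.65601 = -0.443994 V.

-444.0 mV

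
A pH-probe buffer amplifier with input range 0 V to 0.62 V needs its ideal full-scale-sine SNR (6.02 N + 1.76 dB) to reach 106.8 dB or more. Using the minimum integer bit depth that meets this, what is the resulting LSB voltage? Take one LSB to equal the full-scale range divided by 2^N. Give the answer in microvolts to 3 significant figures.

V_FS = 0.62 V.
6.02 N + 1.76 ≥ 106.8 gives N ≥ 17.449, so the minimum integer is 18.
Step size = 0.62/262144 V = 2.37 µV.

2.37 µV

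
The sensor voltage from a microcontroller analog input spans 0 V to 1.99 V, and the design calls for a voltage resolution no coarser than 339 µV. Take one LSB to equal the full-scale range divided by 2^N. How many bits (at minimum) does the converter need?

Range is 1.99 V.
1.99 V / 339 µV = 5870. Since 2^12 = 4096 and 2^13 = 8192, N = 13.

13 bits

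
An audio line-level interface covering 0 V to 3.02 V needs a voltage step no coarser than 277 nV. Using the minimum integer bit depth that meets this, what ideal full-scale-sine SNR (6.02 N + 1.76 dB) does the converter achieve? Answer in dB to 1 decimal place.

Range is 3.02 V.
3.02 V / 277 nV = 1.090e7. Since 2^23 = 8388608 and 2^24 = 16777216, N = 24.
SNR = 6.02 × 24 + 1.76 = 146.24 dB.

146.2 dB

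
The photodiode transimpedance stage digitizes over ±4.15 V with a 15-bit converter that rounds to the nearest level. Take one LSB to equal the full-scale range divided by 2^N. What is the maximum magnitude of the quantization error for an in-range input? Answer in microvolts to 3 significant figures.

127 µV

Full-scale range = 4.15 V − (-4.15 V) = 8.3 V.
LSB = 8.3 V / 2^15 = 253.30 µV.
Worst-case error for round-to-nearest is half an LSB: 127 µV.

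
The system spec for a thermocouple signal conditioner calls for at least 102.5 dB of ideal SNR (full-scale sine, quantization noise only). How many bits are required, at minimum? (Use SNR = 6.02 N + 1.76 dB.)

17 bits

6.02 N + 1.76 ≥ 102.5 gives N ≥ 16.734, so the minimum integer is 17.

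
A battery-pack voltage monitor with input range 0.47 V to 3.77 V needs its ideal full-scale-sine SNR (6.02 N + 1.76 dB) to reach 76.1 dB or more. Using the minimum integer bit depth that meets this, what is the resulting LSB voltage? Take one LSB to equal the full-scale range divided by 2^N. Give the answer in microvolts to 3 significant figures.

Full-scale range = 3.77 V − (0.47 V) = 3.3 V.
N ≥ (76.1 − 1.76)/6.02 = 12.349 → N_min = 13.
One LSB is 3.3 V / 8192 = 403 µV.

403 µV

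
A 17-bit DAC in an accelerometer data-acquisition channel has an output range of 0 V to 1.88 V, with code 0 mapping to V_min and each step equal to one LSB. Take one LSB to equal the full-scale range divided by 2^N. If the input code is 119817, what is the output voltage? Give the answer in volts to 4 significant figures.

1.719 V

Range is 1.88 V. LSB = 1.88 V / 2^17.
V_out = 0 + 119817 × (1.88/131072) V
      = 0 V + 1.71857 V = 1.71857 V.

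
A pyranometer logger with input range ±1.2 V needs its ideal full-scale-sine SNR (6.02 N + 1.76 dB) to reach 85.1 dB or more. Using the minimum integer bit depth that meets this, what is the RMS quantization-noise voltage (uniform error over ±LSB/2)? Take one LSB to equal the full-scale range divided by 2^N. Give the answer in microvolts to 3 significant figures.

Range = 1.2 − (-1.2) = 2.4 V.
N ≥ (85.1 − 1.76)/6.02 = 13.844 → N_min = 14.
Step size = 2.4/16384 V = 146.48 µV.
σ_q = LSB/√12 = 146.48 µV/3.4641 = 42.3 µV.

42.3 µV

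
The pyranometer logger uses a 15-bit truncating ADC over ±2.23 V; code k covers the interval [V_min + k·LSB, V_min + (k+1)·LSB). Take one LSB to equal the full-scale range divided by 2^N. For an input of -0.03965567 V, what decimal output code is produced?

16092

Span: 2.23 V − (-2.23 V) = 4.46 V. LSB = 4.46 V / 2^15 ≈ 136.1 µV.
(V_in − V_min) × 2^15/range = (-0.03965567 − (-2.23)) × 32768/4.46 = 16092.646.
Floor → code = 16092.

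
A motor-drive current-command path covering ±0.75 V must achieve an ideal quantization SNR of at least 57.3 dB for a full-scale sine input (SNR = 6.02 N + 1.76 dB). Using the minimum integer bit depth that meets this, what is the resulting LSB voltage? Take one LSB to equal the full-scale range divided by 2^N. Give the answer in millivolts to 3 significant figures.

1.46 mV

Range = 0.75 − (-0.75) = 1.5 V.
Required N = ⌈(57.3 − 1.76)/6.02⌉ = ⌈9.226⌉ = 10.
LSB = 1.5 V ÷ 2^10 = 1.5/1024 V = 1.46 mV.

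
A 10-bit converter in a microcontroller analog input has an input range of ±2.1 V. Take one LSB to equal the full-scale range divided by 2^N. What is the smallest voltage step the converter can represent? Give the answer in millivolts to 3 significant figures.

The full-scale span is 2.1 − (-2.1) = 4.2 V.
Number of codes = 2^10 = 1024.
One LSB is 4.2 V / 1024 = 4.10 mV.

4.10 mV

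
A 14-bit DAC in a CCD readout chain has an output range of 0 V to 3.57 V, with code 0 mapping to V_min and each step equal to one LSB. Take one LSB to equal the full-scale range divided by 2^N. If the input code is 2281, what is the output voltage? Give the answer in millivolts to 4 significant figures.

Range is 3.57 V. LSB = 3.57 V / 2^14.
V_out = V_min + code × LSB = 0 V + 2281 × 3.57 V / 16384
      = 0 + 0.497020 = 0.497020 V.

497.0 mV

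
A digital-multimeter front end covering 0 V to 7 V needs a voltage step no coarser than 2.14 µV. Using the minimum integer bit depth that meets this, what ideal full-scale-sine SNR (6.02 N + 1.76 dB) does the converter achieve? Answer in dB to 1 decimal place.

134.2 dB

Full-scale range = 7 V.
Need 2^N ≥ 7 V / 2.14 µV = 3.271e6 → N_min = 22.
6.02(22) + 1.76 = 134.20 dB.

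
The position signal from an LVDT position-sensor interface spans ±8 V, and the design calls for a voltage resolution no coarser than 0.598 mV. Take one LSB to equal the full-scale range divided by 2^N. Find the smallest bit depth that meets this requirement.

The full-scale span is 8 − (-8) = 16 V.
16 V / 0.598 mV = 26760. Since 2^14 = 16384 and 2^15 = 32768, N = 15.

15 bits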